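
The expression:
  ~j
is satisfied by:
  {j: False}


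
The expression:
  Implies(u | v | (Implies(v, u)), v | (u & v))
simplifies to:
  v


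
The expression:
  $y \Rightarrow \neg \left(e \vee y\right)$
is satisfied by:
  {y: False}


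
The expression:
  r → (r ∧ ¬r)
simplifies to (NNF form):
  ¬r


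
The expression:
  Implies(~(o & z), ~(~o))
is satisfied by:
  {o: True}


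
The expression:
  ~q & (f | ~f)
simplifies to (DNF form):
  ~q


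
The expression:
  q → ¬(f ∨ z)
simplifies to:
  (¬f ∧ ¬z) ∨ ¬q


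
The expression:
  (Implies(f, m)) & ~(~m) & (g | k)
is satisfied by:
  {k: True, g: True, m: True}
  {k: True, m: True, g: False}
  {g: True, m: True, k: False}


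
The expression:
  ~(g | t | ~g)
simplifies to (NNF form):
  False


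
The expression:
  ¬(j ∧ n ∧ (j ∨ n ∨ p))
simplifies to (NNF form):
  ¬j ∨ ¬n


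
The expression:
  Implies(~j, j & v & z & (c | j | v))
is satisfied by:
  {j: True}


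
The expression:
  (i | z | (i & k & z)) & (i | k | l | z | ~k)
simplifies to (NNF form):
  i | z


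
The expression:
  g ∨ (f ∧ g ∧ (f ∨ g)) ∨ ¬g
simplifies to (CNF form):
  True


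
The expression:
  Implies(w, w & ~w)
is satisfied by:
  {w: False}


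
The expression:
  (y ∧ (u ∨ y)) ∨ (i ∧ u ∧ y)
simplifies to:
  y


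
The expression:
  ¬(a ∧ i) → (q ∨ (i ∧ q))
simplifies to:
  q ∨ (a ∧ i)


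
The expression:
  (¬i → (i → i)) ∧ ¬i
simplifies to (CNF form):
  ¬i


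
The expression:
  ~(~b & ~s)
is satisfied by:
  {b: True, s: True}
  {b: True, s: False}
  {s: True, b: False}


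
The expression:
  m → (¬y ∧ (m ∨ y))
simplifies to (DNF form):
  ¬m ∨ ¬y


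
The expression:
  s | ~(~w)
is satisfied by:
  {s: True, w: True}
  {s: True, w: False}
  {w: True, s: False}


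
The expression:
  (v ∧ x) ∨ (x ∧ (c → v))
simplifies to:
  x ∧ (v ∨ ¬c)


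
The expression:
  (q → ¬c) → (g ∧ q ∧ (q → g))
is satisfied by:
  {q: True, c: True, g: True}
  {q: True, c: True, g: False}
  {q: True, g: True, c: False}


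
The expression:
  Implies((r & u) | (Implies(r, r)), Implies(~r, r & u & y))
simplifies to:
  r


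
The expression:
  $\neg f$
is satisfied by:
  {f: False}


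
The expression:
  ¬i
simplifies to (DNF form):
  ¬i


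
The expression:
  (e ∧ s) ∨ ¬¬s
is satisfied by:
  {s: True}


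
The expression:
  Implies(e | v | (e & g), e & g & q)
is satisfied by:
  {q: True, g: True, e: False, v: False}
  {q: True, g: False, e: False, v: False}
  {g: True, v: False, q: False, e: False}
  {v: False, g: False, q: False, e: False}
  {e: True, q: True, g: True, v: False}
  {e: True, v: True, q: True, g: True}


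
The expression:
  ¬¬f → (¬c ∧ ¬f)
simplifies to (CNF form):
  ¬f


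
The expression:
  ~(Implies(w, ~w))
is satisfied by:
  {w: True}


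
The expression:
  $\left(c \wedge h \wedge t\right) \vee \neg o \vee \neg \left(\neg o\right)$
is always true.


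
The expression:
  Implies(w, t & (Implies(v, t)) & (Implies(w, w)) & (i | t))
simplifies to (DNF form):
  t | ~w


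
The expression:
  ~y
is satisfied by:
  {y: False}


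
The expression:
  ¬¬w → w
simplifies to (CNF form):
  True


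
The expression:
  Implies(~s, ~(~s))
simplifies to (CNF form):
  s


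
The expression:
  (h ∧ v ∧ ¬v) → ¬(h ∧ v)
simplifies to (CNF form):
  True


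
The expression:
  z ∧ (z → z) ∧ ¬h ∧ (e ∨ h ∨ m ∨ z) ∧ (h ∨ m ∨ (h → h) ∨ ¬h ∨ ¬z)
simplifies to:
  z ∧ ¬h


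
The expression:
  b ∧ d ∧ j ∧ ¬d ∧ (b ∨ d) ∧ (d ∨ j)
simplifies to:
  False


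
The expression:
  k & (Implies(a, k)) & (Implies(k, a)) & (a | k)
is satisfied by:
  {a: True, k: True}


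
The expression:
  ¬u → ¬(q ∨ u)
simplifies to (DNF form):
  u ∨ ¬q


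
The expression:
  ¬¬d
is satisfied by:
  {d: True}


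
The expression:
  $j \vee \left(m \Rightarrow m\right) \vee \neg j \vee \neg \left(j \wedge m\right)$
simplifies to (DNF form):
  $\text{True}$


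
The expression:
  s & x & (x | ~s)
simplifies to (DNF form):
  s & x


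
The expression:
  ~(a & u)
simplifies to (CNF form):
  ~a | ~u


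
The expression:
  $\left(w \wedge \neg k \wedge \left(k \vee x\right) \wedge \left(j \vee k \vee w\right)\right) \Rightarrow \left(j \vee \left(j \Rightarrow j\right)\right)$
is always true.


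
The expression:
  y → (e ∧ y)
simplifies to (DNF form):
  e ∨ ¬y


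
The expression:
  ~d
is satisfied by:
  {d: False}


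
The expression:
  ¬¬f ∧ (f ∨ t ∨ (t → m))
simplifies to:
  f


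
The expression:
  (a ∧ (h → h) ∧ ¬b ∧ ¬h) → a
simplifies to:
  True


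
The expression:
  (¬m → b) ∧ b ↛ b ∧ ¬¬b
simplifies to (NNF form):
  False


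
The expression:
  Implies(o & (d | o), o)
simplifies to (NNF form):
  True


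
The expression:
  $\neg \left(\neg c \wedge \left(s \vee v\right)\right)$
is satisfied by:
  {c: True, s: False, v: False}
  {c: True, v: True, s: False}
  {c: True, s: True, v: False}
  {c: True, v: True, s: True}
  {v: False, s: False, c: False}


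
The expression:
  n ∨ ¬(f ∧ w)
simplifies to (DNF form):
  n ∨ ¬f ∨ ¬w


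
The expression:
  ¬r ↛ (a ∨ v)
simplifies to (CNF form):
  ¬a ∧ ¬r ∧ ¬v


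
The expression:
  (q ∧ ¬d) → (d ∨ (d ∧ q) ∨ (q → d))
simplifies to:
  d ∨ ¬q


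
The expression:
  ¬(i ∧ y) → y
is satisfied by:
  {y: True}


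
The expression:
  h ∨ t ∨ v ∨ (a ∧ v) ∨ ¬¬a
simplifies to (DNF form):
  a ∨ h ∨ t ∨ v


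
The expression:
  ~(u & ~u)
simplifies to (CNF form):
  True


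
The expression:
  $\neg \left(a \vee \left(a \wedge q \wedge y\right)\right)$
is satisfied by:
  {a: False}


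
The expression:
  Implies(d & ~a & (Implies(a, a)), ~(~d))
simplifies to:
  True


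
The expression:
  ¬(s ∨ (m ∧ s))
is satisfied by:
  {s: False}


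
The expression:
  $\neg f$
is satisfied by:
  {f: False}


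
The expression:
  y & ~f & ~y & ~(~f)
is never true.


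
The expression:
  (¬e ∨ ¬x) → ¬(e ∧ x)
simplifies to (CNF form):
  True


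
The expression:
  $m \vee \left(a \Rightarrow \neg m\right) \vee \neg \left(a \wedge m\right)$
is always true.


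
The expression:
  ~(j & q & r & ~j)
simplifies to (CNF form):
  True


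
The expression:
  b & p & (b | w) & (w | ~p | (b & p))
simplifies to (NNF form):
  b & p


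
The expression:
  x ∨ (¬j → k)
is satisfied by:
  {x: True, k: True, j: True}
  {x: True, k: True, j: False}
  {x: True, j: True, k: False}
  {x: True, j: False, k: False}
  {k: True, j: True, x: False}
  {k: True, j: False, x: False}
  {j: True, k: False, x: False}


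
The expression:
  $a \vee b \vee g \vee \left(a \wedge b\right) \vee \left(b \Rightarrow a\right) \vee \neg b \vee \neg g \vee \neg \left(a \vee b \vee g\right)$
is always true.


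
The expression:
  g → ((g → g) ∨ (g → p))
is always true.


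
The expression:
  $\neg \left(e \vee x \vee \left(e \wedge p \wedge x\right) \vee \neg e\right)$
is never true.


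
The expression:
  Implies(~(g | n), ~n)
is always true.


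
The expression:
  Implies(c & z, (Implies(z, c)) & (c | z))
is always true.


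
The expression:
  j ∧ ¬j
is never true.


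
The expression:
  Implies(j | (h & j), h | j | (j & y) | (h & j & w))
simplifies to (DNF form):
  True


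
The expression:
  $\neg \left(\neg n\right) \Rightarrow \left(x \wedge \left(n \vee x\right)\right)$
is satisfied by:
  {x: True, n: False}
  {n: False, x: False}
  {n: True, x: True}


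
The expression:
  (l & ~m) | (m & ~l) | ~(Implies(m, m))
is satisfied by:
  {l: True, m: False}
  {m: True, l: False}


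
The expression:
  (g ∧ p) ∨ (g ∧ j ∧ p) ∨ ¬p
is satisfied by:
  {g: True, p: False}
  {p: False, g: False}
  {p: True, g: True}


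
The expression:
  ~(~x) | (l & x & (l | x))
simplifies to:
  x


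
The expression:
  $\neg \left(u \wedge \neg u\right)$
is always true.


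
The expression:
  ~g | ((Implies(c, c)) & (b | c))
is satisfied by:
  {b: True, c: True, g: False}
  {b: True, g: False, c: False}
  {c: True, g: False, b: False}
  {c: False, g: False, b: False}
  {b: True, c: True, g: True}
  {b: True, g: True, c: False}
  {c: True, g: True, b: False}


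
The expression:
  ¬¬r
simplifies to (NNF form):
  r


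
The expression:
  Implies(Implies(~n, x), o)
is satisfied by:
  {o: True, n: False, x: False}
  {x: True, o: True, n: False}
  {o: True, n: True, x: False}
  {x: True, o: True, n: True}
  {x: False, n: False, o: False}


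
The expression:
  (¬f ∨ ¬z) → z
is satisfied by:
  {z: True}


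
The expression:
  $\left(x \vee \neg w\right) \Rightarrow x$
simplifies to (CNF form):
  $w \vee x$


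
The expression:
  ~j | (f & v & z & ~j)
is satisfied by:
  {j: False}


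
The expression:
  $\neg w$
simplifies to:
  $\neg w$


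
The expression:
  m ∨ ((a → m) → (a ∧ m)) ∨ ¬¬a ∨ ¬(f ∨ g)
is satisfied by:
  {a: True, m: True, f: False, g: False}
  {a: True, m: True, g: True, f: False}
  {a: True, m: True, f: True, g: False}
  {a: True, m: True, g: True, f: True}
  {a: True, f: False, g: False, m: False}
  {a: True, g: True, f: False, m: False}
  {a: True, f: True, g: False, m: False}
  {a: True, g: True, f: True, m: False}
  {m: True, f: False, g: False, a: False}
  {g: True, m: True, f: False, a: False}
  {m: True, f: True, g: False, a: False}
  {g: True, m: True, f: True, a: False}
  {m: False, f: False, g: False, a: False}


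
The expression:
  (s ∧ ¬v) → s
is always true.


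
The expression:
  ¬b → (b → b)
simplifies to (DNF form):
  True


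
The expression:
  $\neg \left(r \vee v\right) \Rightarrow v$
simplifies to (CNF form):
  $r \vee v$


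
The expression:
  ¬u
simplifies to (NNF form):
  ¬u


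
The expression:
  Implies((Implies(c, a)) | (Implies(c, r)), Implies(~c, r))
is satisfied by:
  {r: True, c: True}
  {r: True, c: False}
  {c: True, r: False}


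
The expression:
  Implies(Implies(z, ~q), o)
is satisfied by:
  {z: True, o: True, q: True}
  {z: True, o: True, q: False}
  {o: True, q: True, z: False}
  {o: True, q: False, z: False}
  {z: True, q: True, o: False}


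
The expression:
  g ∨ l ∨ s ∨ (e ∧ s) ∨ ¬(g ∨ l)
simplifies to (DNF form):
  True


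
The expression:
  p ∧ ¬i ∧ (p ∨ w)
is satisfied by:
  {p: True, i: False}


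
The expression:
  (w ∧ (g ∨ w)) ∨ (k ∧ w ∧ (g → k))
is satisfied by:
  {w: True}


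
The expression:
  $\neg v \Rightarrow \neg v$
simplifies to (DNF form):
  $\text{True}$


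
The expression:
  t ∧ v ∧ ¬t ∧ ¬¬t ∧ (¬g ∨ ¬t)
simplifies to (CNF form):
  False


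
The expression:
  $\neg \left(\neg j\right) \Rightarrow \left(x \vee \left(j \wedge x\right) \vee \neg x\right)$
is always true.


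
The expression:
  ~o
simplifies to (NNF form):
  ~o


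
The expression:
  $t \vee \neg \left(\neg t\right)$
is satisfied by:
  {t: True}


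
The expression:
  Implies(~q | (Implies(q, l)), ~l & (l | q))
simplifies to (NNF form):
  q & ~l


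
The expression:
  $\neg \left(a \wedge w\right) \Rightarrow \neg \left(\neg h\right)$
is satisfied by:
  {w: True, h: True, a: True}
  {w: True, h: True, a: False}
  {h: True, a: True, w: False}
  {h: True, a: False, w: False}
  {w: True, a: True, h: False}


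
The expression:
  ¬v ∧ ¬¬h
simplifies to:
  h ∧ ¬v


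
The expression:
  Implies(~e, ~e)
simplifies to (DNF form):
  True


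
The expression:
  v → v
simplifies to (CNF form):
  True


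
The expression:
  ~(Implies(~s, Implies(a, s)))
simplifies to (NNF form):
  a & ~s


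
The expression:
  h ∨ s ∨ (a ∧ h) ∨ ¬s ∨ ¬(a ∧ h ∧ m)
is always true.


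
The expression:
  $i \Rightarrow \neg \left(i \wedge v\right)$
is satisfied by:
  {v: False, i: False}
  {i: True, v: False}
  {v: True, i: False}


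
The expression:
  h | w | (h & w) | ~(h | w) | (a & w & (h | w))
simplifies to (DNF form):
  True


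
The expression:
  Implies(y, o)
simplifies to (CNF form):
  o | ~y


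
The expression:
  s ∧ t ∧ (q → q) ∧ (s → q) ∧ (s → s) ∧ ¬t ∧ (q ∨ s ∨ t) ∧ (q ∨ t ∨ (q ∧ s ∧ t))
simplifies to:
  False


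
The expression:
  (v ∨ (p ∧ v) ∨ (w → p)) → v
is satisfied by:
  {v: True, w: True, p: False}
  {v: True, p: False, w: False}
  {v: True, w: True, p: True}
  {v: True, p: True, w: False}
  {w: True, p: False, v: False}


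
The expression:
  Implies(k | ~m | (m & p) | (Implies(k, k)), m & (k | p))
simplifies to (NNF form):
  m & (k | p)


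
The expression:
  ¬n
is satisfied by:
  {n: False}


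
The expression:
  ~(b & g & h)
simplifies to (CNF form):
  ~b | ~g | ~h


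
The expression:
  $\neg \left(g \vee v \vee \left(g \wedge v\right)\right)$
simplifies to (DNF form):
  $\neg g \wedge \neg v$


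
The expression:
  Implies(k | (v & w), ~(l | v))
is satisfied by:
  {w: False, l: False, v: False, k: False}
  {l: True, k: False, w: False, v: False}
  {w: True, k: False, l: False, v: False}
  {l: True, w: True, k: False, v: False}
  {k: True, w: False, l: False, v: False}
  {k: True, w: True, l: False, v: False}
  {v: True, k: False, w: False, l: False}
  {v: True, l: True, k: False, w: False}


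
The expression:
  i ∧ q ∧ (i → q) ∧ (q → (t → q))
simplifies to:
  i ∧ q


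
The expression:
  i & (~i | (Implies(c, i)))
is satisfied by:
  {i: True}


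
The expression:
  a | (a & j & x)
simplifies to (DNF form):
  a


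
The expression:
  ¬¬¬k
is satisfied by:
  {k: False}


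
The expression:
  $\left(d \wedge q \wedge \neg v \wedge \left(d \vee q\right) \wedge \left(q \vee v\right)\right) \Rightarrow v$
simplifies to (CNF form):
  $v \vee \neg d \vee \neg q$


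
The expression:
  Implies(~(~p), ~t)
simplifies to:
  ~p | ~t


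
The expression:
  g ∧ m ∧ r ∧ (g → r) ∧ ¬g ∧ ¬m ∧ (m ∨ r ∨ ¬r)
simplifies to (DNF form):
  False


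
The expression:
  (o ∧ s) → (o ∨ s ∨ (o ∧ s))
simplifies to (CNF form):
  True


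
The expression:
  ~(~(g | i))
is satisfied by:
  {i: True, g: True}
  {i: True, g: False}
  {g: True, i: False}


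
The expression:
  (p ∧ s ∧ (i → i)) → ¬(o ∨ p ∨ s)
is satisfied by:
  {s: False, p: False}
  {p: True, s: False}
  {s: True, p: False}


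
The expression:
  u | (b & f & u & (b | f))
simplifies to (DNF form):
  u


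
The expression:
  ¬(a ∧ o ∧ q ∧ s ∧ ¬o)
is always true.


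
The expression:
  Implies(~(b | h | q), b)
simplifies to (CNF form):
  b | h | q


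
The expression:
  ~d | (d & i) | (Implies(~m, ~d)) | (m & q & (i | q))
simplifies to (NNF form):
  i | m | ~d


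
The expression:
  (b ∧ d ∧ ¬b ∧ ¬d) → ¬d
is always true.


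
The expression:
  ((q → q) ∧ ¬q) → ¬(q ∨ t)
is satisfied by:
  {q: True, t: False}
  {t: False, q: False}
  {t: True, q: True}


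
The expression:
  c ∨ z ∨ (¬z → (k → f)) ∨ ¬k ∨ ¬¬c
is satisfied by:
  {z: True, c: True, f: True, k: False}
  {z: True, c: True, f: False, k: False}
  {z: True, f: True, k: False, c: False}
  {z: True, f: False, k: False, c: False}
  {c: True, f: True, k: False, z: False}
  {c: True, f: False, k: False, z: False}
  {f: True, c: False, k: False, z: False}
  {f: False, c: False, k: False, z: False}
  {z: True, c: True, k: True, f: True}
  {z: True, c: True, k: True, f: False}
  {z: True, k: True, f: True, c: False}
  {z: True, k: True, f: False, c: False}
  {k: True, c: True, f: True, z: False}
  {k: True, c: True, f: False, z: False}
  {k: True, f: True, c: False, z: False}


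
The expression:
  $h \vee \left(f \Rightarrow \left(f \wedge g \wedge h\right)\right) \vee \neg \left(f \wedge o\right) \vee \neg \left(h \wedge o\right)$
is always true.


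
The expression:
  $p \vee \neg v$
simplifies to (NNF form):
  $p \vee \neg v$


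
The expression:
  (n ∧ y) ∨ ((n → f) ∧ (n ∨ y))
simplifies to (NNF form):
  y ∨ (f ∧ n)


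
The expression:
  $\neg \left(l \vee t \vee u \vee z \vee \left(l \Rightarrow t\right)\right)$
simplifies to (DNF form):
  $\text{False}$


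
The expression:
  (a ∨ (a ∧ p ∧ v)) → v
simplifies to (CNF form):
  v ∨ ¬a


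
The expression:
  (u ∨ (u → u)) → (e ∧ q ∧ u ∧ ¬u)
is never true.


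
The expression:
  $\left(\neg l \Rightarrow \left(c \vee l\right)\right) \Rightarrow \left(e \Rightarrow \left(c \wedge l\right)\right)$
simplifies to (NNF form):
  $\left(c \wedge l\right) \vee \left(\neg c \wedge \neg l\right) \vee \neg e$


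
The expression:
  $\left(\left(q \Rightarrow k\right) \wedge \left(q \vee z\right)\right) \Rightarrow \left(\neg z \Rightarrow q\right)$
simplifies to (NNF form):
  $\text{True}$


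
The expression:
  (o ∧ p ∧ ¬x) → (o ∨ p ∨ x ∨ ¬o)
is always true.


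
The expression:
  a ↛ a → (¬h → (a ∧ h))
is always true.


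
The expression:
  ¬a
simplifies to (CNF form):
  ¬a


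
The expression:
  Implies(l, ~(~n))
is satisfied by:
  {n: True, l: False}
  {l: False, n: False}
  {l: True, n: True}


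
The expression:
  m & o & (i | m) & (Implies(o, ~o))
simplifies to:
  False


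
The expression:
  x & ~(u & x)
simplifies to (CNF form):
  x & ~u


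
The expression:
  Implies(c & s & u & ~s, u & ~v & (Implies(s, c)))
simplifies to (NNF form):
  True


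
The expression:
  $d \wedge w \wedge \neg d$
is never true.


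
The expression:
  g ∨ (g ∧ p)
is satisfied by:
  {g: True}


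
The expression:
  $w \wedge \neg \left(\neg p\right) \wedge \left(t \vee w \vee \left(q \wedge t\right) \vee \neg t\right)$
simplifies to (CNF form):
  $p \wedge w$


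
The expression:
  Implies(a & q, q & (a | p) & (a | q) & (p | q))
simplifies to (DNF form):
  True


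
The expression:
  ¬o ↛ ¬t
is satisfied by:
  {t: True, o: False}


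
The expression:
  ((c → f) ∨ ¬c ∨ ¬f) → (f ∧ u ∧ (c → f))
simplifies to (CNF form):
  f ∧ u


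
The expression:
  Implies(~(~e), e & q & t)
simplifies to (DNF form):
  ~e | (q & t)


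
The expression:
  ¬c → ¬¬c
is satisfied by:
  {c: True}


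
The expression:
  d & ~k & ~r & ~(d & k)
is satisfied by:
  {d: True, r: False, k: False}


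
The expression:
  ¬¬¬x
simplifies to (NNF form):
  ¬x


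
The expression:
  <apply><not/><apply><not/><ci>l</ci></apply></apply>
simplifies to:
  <ci>l</ci>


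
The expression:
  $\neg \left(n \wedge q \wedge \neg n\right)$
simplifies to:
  $\text{True}$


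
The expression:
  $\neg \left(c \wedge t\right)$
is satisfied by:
  {c: False, t: False}
  {t: True, c: False}
  {c: True, t: False}


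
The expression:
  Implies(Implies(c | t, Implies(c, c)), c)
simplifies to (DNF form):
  c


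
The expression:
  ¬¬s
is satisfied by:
  {s: True}


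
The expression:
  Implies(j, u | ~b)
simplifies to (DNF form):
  u | ~b | ~j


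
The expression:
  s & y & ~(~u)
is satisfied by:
  {u: True, s: True, y: True}


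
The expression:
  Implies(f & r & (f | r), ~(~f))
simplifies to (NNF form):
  True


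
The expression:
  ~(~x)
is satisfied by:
  {x: True}


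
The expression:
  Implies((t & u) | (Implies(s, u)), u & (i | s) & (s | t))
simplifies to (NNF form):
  s | (i & t & u)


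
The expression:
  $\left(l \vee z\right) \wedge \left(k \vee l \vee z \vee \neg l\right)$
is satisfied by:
  {z: True, l: True}
  {z: True, l: False}
  {l: True, z: False}


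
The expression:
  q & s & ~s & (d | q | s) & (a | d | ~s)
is never true.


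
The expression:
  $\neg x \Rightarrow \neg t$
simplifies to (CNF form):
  $x \vee \neg t$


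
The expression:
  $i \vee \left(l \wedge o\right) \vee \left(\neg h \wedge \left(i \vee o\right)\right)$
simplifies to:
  $i \vee \left(l \wedge o\right) \vee \left(o \wedge \neg h\right)$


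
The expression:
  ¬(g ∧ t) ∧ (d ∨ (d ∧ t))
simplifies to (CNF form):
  d ∧ (¬g ∨ ¬t)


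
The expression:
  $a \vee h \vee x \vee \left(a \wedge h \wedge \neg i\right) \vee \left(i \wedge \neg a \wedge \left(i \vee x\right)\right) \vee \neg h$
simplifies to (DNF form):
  $\text{True}$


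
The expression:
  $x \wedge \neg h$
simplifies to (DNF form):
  $x \wedge \neg h$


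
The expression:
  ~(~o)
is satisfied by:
  {o: True}


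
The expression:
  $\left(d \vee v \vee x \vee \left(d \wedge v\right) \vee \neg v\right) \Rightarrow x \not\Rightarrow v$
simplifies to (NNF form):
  $x \wedge \neg v$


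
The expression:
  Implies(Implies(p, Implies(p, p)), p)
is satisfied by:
  {p: True}


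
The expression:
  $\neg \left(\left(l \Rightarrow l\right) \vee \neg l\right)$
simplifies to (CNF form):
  $\text{False}$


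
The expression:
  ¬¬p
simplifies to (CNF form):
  p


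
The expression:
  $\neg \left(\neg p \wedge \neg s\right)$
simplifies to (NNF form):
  $p \vee s$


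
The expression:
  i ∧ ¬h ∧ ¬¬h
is never true.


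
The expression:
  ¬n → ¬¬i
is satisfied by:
  {i: True, n: True}
  {i: True, n: False}
  {n: True, i: False}


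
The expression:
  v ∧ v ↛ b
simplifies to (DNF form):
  v ∧ ¬b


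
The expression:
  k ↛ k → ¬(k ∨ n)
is always true.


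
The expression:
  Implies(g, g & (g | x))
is always true.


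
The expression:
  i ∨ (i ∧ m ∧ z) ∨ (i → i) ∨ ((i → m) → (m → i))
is always true.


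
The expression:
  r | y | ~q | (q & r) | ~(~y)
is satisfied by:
  {r: True, y: True, q: False}
  {r: True, q: False, y: False}
  {y: True, q: False, r: False}
  {y: False, q: False, r: False}
  {r: True, y: True, q: True}
  {r: True, q: True, y: False}
  {y: True, q: True, r: False}


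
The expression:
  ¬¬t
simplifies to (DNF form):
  t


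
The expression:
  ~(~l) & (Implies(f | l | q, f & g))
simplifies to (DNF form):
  f & g & l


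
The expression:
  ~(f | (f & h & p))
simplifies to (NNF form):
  ~f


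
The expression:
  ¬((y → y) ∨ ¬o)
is never true.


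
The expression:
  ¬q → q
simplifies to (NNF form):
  q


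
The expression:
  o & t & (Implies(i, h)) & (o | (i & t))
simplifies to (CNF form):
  o & t & (h | ~i)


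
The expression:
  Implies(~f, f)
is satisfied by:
  {f: True}


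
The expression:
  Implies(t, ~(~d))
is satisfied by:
  {d: True, t: False}
  {t: False, d: False}
  {t: True, d: True}


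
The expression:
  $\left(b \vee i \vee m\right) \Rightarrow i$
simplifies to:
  $i \vee \left(\neg b \wedge \neg m\right)$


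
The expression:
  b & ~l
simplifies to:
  b & ~l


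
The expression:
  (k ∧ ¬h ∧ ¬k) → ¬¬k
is always true.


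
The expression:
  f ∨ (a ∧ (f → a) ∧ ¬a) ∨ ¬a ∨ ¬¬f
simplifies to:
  f ∨ ¬a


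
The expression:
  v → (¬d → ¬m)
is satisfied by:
  {d: True, m: False, v: False}
  {m: False, v: False, d: False}
  {v: True, d: True, m: False}
  {v: True, m: False, d: False}
  {d: True, m: True, v: False}
  {m: True, d: False, v: False}
  {v: True, m: True, d: True}


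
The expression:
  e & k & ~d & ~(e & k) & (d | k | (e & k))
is never true.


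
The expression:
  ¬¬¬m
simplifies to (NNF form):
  ¬m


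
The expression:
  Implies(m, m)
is always true.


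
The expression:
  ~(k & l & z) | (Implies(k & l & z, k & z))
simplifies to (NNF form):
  True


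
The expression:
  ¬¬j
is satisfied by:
  {j: True}


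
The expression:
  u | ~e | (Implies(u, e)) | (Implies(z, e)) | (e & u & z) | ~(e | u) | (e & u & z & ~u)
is always true.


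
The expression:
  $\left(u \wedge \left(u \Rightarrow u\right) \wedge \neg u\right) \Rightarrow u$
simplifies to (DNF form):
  $\text{True}$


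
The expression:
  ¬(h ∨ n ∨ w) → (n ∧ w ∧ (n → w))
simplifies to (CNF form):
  h ∨ n ∨ w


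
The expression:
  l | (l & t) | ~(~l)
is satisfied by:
  {l: True}


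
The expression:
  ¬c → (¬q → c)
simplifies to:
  c ∨ q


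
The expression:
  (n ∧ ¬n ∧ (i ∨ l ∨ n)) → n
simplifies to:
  True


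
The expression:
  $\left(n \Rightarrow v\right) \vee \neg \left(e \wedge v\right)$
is always true.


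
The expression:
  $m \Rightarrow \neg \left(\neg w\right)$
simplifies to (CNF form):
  $w \vee \neg m$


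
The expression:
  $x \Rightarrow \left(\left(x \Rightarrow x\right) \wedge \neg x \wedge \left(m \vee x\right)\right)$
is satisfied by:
  {x: False}


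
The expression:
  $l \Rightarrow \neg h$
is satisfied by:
  {l: False, h: False}
  {h: True, l: False}
  {l: True, h: False}


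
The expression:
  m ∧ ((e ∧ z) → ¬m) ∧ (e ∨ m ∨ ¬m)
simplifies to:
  m ∧ (¬e ∨ ¬z)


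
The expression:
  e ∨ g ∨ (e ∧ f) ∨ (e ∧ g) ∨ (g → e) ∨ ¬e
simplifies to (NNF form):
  True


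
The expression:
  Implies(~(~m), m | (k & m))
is always true.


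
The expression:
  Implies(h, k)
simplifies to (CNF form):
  k | ~h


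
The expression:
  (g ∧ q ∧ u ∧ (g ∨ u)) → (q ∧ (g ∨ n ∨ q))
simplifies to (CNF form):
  True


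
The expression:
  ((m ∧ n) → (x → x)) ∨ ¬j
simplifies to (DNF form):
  True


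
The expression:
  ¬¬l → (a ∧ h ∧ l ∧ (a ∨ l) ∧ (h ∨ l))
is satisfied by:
  {h: True, a: True, l: False}
  {h: True, a: False, l: False}
  {a: True, h: False, l: False}
  {h: False, a: False, l: False}
  {h: True, l: True, a: True}


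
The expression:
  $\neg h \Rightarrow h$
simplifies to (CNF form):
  $h$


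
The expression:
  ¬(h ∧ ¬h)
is always true.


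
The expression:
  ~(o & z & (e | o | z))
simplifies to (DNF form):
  ~o | ~z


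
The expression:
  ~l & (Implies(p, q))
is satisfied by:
  {q: True, p: False, l: False}
  {p: False, l: False, q: False}
  {q: True, p: True, l: False}


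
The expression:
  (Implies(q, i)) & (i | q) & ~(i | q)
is never true.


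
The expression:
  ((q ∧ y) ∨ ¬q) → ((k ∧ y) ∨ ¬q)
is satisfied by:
  {k: True, q: False, y: False}
  {q: False, y: False, k: False}
  {y: True, k: True, q: False}
  {y: True, q: False, k: False}
  {k: True, q: True, y: False}
  {q: True, k: False, y: False}
  {y: True, q: True, k: True}


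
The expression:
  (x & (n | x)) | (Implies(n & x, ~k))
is always true.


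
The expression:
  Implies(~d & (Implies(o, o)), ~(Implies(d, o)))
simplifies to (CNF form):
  d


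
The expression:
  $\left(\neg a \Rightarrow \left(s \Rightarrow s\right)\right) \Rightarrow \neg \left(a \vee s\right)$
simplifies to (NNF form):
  $\neg a \wedge \neg s$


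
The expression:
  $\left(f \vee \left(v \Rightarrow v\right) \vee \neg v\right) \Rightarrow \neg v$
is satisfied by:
  {v: False}


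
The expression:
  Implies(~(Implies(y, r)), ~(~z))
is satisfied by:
  {r: True, z: True, y: False}
  {r: True, z: False, y: False}
  {z: True, r: False, y: False}
  {r: False, z: False, y: False}
  {r: True, y: True, z: True}
  {r: True, y: True, z: False}
  {y: True, z: True, r: False}


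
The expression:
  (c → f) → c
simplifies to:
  c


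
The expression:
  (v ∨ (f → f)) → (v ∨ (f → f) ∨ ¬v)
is always true.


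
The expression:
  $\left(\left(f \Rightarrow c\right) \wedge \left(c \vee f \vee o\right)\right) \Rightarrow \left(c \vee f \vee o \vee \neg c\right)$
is always true.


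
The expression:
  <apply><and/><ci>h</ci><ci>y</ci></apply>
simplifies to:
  <apply><and/><ci>h</ci><ci>y</ci></apply>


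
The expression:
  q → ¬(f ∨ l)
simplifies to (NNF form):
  (¬f ∧ ¬l) ∨ ¬q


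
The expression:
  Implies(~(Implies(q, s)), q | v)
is always true.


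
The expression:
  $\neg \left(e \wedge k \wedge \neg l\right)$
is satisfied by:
  {l: True, k: False, e: False}
  {k: False, e: False, l: False}
  {e: True, l: True, k: False}
  {e: True, k: False, l: False}
  {l: True, k: True, e: False}
  {k: True, l: False, e: False}
  {e: True, k: True, l: True}


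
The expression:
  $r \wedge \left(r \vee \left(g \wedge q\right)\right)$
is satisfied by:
  {r: True}


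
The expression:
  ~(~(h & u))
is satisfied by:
  {h: True, u: True}


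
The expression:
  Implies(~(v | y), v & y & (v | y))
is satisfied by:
  {y: True, v: True}
  {y: True, v: False}
  {v: True, y: False}


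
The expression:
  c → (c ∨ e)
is always true.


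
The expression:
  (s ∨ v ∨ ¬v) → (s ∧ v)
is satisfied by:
  {s: True, v: True}


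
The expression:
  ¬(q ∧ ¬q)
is always true.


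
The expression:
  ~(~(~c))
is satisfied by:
  {c: False}


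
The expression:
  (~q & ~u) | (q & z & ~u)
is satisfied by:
  {z: True, u: False, q: False}
  {u: False, q: False, z: False}
  {z: True, q: True, u: False}


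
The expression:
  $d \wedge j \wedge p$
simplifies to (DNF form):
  $d \wedge j \wedge p$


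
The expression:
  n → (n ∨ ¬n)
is always true.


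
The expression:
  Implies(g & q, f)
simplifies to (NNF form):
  f | ~g | ~q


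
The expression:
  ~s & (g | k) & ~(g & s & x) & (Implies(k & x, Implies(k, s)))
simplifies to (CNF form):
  ~s & (g | k) & (~k | ~x)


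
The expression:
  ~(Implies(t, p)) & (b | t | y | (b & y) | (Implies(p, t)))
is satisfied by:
  {t: True, p: False}


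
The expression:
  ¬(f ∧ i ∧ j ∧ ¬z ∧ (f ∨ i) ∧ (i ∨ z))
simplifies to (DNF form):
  z ∨ ¬f ∨ ¬i ∨ ¬j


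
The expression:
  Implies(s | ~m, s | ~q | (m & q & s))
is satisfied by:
  {m: True, s: True, q: False}
  {m: True, s: False, q: False}
  {s: True, m: False, q: False}
  {m: False, s: False, q: False}
  {m: True, q: True, s: True}
  {m: True, q: True, s: False}
  {q: True, s: True, m: False}


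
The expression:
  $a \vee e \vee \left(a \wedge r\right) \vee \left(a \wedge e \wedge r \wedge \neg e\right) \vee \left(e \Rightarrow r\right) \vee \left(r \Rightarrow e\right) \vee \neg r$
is always true.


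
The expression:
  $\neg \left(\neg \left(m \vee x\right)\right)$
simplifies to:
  $m \vee x$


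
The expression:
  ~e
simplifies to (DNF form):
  ~e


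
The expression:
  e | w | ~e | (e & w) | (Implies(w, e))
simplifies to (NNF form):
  True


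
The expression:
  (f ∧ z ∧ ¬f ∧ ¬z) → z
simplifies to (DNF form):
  True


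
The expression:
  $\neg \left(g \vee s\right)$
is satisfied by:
  {g: False, s: False}


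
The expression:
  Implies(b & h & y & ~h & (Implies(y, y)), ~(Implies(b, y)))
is always true.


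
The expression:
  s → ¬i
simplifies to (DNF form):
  ¬i ∨ ¬s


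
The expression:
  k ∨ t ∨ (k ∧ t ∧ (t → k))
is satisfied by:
  {k: True, t: True}
  {k: True, t: False}
  {t: True, k: False}


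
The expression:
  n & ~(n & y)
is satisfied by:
  {n: True, y: False}


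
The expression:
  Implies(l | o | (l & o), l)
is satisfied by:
  {l: True, o: False}
  {o: False, l: False}
  {o: True, l: True}


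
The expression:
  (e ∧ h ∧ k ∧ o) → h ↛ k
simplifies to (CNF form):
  ¬e ∨ ¬h ∨ ¬k ∨ ¬o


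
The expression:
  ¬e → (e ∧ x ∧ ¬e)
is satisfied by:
  {e: True}


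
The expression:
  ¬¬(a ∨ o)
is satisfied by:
  {a: True, o: True}
  {a: True, o: False}
  {o: True, a: False}


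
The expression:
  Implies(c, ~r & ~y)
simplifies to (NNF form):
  ~c | (~r & ~y)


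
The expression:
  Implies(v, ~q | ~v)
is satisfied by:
  {v: False, q: False}
  {q: True, v: False}
  {v: True, q: False}


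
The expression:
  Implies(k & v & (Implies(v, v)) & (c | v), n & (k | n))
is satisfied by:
  {n: True, k: False, v: False}
  {k: False, v: False, n: False}
  {v: True, n: True, k: False}
  {v: True, k: False, n: False}
  {n: True, k: True, v: False}
  {k: True, n: False, v: False}
  {v: True, k: True, n: True}


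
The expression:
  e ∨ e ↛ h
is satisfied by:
  {e: True}


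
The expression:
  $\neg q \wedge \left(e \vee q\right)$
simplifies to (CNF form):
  $e \wedge \neg q$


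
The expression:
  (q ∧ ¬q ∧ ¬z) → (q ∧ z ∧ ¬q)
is always true.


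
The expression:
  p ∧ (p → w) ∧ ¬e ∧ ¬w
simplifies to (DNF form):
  False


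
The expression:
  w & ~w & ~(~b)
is never true.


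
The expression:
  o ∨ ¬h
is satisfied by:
  {o: True, h: False}
  {h: False, o: False}
  {h: True, o: True}


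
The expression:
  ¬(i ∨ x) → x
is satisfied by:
  {i: True, x: True}
  {i: True, x: False}
  {x: True, i: False}


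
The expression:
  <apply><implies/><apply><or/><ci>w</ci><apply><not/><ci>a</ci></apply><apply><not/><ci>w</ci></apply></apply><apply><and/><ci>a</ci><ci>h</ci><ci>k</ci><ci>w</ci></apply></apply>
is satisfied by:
  {a: True, h: True, w: True, k: True}


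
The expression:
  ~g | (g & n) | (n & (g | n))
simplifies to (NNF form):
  n | ~g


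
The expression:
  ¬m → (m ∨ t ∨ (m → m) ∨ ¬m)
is always true.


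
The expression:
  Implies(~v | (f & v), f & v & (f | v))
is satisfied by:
  {v: True}


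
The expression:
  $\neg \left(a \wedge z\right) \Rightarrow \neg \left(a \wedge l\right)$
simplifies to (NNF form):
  $z \vee \neg a \vee \neg l$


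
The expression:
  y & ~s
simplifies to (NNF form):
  y & ~s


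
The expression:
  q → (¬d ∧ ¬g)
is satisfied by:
  {d: False, q: False, g: False}
  {g: True, d: False, q: False}
  {d: True, g: False, q: False}
  {g: True, d: True, q: False}
  {q: True, g: False, d: False}


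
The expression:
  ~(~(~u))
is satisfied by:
  {u: False}


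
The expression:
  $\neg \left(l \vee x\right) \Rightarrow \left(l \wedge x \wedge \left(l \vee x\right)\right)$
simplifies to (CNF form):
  $l \vee x$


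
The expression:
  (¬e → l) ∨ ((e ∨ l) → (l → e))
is always true.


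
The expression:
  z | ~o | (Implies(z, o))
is always true.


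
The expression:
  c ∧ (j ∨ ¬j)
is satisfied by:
  {c: True}


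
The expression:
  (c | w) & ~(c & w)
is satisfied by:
  {c: True, w: False}
  {w: True, c: False}


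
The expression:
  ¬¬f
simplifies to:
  f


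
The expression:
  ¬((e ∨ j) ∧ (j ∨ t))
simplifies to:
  ¬j ∧ (¬e ∨ ¬t)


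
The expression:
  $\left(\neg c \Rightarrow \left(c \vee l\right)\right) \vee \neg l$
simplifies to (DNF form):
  $\text{True}$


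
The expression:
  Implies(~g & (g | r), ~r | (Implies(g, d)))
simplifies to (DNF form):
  True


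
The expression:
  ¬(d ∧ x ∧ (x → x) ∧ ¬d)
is always true.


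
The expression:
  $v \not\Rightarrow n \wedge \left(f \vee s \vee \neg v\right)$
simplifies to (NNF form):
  $v \wedge \neg n \wedge \left(f \vee s\right)$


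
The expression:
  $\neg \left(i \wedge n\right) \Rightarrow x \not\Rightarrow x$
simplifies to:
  $i \wedge n$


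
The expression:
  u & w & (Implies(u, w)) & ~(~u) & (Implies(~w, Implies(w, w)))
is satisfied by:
  {u: True, w: True}


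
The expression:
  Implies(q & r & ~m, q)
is always true.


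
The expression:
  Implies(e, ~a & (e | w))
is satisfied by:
  {e: False, a: False}
  {a: True, e: False}
  {e: True, a: False}


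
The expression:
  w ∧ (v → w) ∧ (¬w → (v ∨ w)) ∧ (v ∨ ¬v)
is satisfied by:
  {w: True}


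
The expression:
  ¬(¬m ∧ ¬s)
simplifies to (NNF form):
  m ∨ s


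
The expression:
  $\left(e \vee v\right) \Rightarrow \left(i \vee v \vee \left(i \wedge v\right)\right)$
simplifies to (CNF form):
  $i \vee v \vee \neg e$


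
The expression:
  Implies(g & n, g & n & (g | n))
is always true.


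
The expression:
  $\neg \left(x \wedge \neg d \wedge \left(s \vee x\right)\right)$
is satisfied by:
  {d: True, x: False}
  {x: False, d: False}
  {x: True, d: True}


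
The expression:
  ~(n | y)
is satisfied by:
  {n: False, y: False}


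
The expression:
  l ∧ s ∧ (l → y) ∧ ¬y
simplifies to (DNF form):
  False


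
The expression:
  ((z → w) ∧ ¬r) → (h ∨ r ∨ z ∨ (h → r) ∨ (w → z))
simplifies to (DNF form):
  True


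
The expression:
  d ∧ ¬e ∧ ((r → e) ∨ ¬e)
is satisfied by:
  {d: True, e: False}


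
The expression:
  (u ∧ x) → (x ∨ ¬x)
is always true.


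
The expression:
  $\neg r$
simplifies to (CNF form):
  $\neg r$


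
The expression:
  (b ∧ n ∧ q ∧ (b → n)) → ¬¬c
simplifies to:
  c ∨ ¬b ∨ ¬n ∨ ¬q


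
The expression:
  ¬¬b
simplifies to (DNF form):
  b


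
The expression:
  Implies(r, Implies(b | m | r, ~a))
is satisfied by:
  {a: False, r: False}
  {r: True, a: False}
  {a: True, r: False}


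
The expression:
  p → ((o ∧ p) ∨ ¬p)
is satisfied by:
  {o: True, p: False}
  {p: False, o: False}
  {p: True, o: True}


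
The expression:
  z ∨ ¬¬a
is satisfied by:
  {a: True, z: True}
  {a: True, z: False}
  {z: True, a: False}


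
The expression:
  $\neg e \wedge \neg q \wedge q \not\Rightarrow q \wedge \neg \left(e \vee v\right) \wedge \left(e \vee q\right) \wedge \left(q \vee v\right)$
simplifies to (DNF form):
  $\text{False}$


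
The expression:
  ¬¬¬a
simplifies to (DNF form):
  ¬a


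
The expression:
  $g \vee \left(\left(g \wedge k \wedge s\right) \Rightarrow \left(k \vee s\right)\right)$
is always true.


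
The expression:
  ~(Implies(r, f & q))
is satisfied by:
  {r: True, q: False, f: False}
  {r: True, f: True, q: False}
  {r: True, q: True, f: False}


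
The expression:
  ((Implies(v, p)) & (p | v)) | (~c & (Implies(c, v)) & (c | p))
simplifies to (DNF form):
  p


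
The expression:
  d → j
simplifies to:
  j ∨ ¬d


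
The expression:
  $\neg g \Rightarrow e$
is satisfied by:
  {e: True, g: True}
  {e: True, g: False}
  {g: True, e: False}


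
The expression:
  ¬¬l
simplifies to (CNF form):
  l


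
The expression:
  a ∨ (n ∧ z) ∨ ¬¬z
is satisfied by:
  {a: True, z: True}
  {a: True, z: False}
  {z: True, a: False}
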